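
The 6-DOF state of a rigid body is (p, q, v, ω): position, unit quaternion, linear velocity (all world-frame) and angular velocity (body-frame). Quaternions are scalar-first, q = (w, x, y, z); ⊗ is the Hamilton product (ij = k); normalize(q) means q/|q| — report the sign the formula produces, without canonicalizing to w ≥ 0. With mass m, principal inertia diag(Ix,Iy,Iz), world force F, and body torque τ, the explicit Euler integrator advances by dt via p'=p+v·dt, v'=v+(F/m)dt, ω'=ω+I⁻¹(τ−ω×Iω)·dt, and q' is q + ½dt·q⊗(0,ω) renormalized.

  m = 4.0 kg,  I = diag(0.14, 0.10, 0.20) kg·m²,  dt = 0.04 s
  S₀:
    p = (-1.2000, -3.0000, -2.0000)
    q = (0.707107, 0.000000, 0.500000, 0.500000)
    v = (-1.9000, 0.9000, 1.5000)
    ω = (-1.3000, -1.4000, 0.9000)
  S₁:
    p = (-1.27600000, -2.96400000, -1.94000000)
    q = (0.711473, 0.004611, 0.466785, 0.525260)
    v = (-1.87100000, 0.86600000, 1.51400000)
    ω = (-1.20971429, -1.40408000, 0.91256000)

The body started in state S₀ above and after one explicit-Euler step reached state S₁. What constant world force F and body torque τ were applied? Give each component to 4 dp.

Δω = ω₁−ω₀ = (0.09028571, -0.00408000, 0.01256000)
gyro term ω₀×Iω₀ = (-0.1260, 0.0702, -0.0728)
applied torque τ = (0.1900, 0.0600, -0.0100)
velocity change Δv = (0.02900000, -0.03400000, 0.01400000)
F = m·Δv/dt = (2.9000, -3.4000, 1.4000)

F = (2.9000, -3.4000, 1.4000)
τ = (0.1900, 0.0600, -0.0100)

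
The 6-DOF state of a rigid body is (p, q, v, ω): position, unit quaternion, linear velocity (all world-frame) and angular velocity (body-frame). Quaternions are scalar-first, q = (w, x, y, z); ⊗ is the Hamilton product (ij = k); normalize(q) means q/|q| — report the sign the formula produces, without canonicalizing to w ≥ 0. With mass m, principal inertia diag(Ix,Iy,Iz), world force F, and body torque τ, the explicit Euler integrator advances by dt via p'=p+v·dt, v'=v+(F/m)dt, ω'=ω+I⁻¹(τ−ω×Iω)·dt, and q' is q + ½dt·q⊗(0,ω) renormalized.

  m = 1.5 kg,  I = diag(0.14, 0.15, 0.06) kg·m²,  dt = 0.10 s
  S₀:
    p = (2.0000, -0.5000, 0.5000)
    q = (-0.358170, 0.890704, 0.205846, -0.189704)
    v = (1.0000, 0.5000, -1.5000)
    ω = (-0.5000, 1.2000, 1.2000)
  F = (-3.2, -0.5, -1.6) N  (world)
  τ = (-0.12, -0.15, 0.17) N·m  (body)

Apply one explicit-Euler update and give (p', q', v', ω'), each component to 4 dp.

p' = (2.1000, -0.4500, 0.3500)
q' = (-0.3356, 0.9198, 0.1351, -0.1520)
v' = (0.7867, 0.4667, -1.6067)
ω' = (-0.4931, 1.1320, 1.4933)

α = I⁻¹(τ − ω×Iω) = (0.0686, -0.6800, 2.9333)
ω + α·dt = (-0.4931, 1.1320, 1.4933)
Hamilton product q⊗(0,ω) = (0.4259816, 0.6537450, -1.4037968, 0.7419638)
q + ½dt·q⊗(0,ω), renormalized = (-0.3356, 0.9198, 0.1351, -0.1520)
p + v·dt = (2.1000, -0.4500, 0.3500)
v + (F/m)dt = (0.7867, 0.4667, -1.6067)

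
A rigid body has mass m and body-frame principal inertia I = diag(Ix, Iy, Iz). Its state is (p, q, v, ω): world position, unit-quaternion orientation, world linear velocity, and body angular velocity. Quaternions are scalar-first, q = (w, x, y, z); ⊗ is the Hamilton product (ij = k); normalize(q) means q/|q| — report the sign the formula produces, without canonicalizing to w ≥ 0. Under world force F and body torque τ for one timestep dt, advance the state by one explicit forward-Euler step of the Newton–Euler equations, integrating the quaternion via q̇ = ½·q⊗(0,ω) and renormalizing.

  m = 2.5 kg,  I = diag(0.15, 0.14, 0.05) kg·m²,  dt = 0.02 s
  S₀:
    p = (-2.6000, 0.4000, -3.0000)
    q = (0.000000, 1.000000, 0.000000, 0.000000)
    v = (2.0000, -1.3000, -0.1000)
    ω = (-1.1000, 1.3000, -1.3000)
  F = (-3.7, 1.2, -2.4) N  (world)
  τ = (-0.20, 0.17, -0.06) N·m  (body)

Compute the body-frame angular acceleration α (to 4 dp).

gyro term ω×Iω = (0.1521, 0.1430, 0.0143)
angular accel α = (-2.3473, 0.1929, -1.4860)

α = (-2.3473, 0.1929, -1.4860)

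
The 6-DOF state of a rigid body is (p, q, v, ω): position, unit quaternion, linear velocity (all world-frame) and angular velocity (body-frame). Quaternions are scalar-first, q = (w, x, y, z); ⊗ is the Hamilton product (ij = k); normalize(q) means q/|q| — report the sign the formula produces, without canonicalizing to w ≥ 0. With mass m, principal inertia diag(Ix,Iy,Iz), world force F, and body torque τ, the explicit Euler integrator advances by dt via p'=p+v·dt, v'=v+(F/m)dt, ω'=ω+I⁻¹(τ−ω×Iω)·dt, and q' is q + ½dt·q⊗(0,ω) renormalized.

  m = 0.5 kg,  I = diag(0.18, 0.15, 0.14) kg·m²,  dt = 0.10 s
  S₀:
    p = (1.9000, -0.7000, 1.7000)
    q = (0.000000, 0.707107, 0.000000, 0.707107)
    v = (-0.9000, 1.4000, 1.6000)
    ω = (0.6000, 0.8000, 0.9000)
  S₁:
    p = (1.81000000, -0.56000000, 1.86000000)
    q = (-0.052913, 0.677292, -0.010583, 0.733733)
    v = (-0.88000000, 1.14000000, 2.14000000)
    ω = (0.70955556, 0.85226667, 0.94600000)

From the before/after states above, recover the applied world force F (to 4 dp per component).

v₁ − v₀ = (0.02000000, -0.26000000, 0.54000000)
F = m·Δv/dt = (0.1000, -1.3000, 2.7000)

F = (0.1000, -1.3000, 2.7000)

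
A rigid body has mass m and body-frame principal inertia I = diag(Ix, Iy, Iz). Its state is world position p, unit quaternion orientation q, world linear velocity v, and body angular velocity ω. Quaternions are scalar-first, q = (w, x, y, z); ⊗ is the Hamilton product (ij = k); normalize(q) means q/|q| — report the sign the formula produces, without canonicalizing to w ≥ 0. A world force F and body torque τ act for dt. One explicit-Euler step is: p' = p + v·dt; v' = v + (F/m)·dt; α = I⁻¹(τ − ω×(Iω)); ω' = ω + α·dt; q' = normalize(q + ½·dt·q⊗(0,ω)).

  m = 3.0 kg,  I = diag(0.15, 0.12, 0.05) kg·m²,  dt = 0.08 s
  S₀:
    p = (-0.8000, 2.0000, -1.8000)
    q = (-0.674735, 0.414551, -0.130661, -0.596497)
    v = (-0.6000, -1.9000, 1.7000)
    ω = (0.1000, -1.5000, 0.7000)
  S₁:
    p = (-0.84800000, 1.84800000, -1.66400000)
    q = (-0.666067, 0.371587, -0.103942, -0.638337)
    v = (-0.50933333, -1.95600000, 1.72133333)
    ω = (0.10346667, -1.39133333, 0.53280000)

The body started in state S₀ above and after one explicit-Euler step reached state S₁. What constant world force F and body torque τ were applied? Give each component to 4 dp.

Δω = ω₁−ω₀ = (0.00346667, 0.10866667, -0.16720000)
gyro term ω₀×Iω₀ = (0.0735, 0.0070, 0.0045)
I·α + gyro = (0.0800, 0.1700, -0.1000)
velocity change Δv = (0.09066667, -0.05600000, 0.02133333)
applied force F = (3.4000, -2.1000, 0.8000)

F = (3.4000, -2.1000, 0.8000)
τ = (0.0800, 0.1700, -0.1000)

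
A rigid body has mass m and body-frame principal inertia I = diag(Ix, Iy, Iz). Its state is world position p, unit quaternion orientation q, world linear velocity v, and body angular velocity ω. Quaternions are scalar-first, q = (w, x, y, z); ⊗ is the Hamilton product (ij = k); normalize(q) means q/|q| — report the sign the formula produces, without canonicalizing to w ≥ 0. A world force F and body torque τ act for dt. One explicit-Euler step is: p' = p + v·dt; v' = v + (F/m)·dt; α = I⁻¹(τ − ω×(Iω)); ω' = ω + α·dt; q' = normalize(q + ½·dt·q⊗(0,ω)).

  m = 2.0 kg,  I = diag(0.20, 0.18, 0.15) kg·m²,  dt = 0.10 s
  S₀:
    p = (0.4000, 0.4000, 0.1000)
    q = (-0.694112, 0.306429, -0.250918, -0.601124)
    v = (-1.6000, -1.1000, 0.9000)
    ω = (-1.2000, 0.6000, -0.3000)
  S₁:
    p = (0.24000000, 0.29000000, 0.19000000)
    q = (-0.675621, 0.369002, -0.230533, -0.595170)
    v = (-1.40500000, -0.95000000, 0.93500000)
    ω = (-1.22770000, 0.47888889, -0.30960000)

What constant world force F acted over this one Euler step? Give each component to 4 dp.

F = (3.9000, 3.0000, 0.7000)

v₁ − v₀ = (0.19500000, 0.15000000, 0.03500000)
applied force F = (3.9000, 3.0000, 0.7000)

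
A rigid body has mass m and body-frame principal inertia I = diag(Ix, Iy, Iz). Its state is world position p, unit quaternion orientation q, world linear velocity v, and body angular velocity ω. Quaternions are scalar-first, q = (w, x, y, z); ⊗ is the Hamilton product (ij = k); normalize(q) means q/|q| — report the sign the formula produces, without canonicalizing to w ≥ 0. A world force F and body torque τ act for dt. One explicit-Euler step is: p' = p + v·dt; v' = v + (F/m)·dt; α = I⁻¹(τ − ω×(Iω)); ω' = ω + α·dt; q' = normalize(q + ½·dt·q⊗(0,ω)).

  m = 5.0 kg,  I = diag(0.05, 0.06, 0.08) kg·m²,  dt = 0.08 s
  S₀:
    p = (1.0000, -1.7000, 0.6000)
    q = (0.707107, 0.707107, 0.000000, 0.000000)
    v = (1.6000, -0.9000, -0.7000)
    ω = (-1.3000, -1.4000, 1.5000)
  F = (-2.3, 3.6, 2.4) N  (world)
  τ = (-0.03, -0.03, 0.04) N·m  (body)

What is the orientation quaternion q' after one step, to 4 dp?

q' = (0.7404, 0.6672, -0.0816, 0.0028)

2q̇ = q⊗(0,ω) = (0.9192391, -0.9192391, -2.0506103, 0.0707107)
q' = normalize(q + ½dt·q⊗(0,ω)) = (0.7404, 0.6672, -0.0816, 0.0028)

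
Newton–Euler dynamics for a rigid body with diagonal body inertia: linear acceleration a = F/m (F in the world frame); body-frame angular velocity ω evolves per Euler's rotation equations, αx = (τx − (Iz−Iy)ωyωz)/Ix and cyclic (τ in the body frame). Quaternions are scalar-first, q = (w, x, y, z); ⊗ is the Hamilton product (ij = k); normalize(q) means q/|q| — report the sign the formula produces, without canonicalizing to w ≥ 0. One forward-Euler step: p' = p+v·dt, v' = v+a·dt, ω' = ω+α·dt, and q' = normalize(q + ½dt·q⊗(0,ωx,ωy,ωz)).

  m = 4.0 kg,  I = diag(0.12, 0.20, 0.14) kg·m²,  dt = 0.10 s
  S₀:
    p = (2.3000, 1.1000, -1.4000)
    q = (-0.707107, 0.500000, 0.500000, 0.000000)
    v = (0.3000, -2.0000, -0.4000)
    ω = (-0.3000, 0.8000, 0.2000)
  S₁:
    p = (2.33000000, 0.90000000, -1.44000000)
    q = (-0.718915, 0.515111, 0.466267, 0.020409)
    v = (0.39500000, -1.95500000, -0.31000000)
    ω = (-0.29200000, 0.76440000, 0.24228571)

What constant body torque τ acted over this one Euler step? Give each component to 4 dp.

Δω = ω₁−ω₀ = (0.00800000, -0.03560000, 0.04228571)
τ = I·(Δω/dt) + ω₀×(Iω₀) = (0.0000, -0.0700, 0.0400)

τ = (0.0000, -0.0700, 0.0400)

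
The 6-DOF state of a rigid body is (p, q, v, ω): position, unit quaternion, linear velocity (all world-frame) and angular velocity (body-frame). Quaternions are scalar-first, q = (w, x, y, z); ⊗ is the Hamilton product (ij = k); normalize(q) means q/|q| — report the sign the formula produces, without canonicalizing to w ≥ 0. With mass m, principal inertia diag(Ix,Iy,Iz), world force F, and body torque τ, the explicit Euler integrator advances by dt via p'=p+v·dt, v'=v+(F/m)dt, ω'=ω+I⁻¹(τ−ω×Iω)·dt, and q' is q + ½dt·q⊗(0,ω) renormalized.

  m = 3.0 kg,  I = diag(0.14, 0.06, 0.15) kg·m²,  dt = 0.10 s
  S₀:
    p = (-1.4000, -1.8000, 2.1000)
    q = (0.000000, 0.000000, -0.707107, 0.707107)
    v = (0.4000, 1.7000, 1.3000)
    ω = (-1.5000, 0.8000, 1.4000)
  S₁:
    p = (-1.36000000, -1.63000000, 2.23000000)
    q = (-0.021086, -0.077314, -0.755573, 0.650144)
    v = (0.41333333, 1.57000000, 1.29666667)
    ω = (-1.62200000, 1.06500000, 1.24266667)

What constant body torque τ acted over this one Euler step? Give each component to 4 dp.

rate change Δω = (-0.12200000, 0.26500000, -0.15733333)
τ = I·(Δω/dt) + ω₀×(Iω₀) = (-0.0700, 0.1800, -0.1400)

τ = (-0.0700, 0.1800, -0.1400)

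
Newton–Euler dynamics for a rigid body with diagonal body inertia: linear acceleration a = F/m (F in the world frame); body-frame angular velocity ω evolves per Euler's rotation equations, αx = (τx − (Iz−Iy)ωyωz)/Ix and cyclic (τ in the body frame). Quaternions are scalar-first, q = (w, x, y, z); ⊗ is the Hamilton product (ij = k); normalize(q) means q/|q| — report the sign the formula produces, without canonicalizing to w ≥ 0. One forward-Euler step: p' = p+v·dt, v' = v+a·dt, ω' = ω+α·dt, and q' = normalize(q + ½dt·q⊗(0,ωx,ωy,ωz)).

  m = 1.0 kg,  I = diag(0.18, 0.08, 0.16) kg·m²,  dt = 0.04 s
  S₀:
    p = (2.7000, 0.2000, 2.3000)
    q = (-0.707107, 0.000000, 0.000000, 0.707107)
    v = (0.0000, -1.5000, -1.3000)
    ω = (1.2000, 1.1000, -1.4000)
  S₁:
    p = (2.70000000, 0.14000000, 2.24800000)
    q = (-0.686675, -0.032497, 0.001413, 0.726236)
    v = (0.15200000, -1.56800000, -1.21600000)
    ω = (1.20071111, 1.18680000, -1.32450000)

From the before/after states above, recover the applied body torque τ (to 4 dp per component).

ω₁ − ω₀ = (0.00071111, 0.08680000, 0.07550000)
applied torque τ = (-0.1200, 0.1400, 0.1700)

τ = (-0.1200, 0.1400, 0.1700)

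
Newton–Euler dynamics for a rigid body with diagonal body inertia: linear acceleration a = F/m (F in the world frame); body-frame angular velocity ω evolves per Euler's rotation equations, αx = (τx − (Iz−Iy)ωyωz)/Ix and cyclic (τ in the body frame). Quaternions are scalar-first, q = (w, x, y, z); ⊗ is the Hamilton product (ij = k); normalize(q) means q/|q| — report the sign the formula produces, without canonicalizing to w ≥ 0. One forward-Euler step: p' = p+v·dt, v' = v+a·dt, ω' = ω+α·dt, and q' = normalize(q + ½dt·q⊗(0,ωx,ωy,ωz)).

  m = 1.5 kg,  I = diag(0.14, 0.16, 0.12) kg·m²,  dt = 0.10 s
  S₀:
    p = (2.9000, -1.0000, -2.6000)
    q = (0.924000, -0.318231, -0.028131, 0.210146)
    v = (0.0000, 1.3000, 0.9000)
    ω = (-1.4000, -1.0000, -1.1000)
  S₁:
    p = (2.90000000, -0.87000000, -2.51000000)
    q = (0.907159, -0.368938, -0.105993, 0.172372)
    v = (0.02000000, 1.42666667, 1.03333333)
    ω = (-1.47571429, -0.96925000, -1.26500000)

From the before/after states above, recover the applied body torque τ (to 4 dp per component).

τ = (-0.1500, 0.0800, -0.1700)

Δω = ω₁−ω₀ = (-0.07571429, 0.03075000, -0.16500000)
precession coupling = (-0.0440, 0.0308, 0.0280)
I·α + gyro = (-0.1500, 0.0800, -0.1700)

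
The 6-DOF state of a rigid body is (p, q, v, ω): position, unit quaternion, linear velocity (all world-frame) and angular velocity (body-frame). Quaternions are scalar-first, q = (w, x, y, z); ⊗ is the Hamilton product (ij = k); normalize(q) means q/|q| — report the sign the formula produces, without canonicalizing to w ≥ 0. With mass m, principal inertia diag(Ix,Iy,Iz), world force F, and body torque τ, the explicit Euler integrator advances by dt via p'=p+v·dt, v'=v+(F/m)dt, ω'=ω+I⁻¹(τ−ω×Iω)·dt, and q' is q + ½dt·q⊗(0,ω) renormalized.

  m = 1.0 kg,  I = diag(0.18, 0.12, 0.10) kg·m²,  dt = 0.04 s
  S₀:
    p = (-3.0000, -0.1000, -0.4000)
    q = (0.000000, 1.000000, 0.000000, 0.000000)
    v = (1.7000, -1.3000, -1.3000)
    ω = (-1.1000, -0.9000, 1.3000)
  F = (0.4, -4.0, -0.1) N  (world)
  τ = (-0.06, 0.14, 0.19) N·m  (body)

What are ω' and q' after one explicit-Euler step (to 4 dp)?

α = I⁻¹(τ − ω×Iω) = (-0.4633, 2.1200, 2.4940)
ω + α·dt = (-1.1185, -0.8152, 1.3998)
Hamilton product q⊗(0,ω) = (1.1000000, 0.0000000, -1.3000000, -0.9000000)
q' = normalize(q + ½dt·q⊗(0,ω)) = (0.0220, 0.9993, -0.0260, -0.0180)

ω' = (-1.1185, -0.8152, 1.3998)
q' = (0.0220, 0.9993, -0.0260, -0.0180)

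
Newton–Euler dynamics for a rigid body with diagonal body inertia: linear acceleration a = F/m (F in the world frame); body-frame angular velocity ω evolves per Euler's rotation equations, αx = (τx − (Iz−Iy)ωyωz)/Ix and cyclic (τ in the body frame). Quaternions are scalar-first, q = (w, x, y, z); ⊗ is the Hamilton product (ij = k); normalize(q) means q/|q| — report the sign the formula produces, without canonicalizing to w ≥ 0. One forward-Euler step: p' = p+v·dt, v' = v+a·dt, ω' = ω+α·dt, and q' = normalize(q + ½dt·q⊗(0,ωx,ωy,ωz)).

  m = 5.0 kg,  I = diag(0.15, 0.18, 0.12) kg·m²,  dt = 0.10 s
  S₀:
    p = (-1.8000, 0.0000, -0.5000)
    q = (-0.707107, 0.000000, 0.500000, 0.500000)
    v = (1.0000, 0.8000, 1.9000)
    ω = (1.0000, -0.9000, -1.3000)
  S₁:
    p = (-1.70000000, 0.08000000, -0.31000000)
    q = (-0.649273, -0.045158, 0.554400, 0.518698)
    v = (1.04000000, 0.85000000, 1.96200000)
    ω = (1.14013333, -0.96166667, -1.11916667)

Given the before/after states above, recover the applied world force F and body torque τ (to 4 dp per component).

Δv = v₁−v₀ = (0.04000000, 0.05000000, 0.06200000)
m·(v₁−v₀)/dt = (2.0000, 2.5000, 3.1000)
ω₁ − ω₀ = (0.14013333, -0.06166667, 0.18083333)
ω₀×(Iω₀) = (-0.0702, -0.0390, -0.0270)
I·α + gyro = (0.1400, -0.1500, 0.1900)

F = (2.0000, 2.5000, 3.1000)
τ = (0.1400, -0.1500, 0.1900)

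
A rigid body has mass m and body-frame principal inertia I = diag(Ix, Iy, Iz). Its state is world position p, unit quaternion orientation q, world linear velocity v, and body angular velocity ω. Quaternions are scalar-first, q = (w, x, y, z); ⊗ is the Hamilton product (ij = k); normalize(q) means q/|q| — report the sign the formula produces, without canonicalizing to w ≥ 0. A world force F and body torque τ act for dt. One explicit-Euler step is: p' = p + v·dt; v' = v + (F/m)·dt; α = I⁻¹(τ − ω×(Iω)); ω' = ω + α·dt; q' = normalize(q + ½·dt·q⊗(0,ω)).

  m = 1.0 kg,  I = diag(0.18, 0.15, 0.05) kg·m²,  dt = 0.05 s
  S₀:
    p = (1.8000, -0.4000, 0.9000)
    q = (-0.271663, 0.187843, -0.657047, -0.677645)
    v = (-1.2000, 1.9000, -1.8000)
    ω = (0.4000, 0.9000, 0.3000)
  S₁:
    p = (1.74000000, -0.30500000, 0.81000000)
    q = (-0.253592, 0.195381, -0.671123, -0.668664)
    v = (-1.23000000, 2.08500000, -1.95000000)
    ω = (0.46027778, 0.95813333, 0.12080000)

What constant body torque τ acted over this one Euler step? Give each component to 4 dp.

ω₁ − ω₀ = (0.06027778, 0.05813333, -0.17920000)
precession coupling = (-0.0270, 0.0156, -0.0108)
τ = I·(Δω/dt) + ω₀×(Iω₀) = (0.1900, 0.1900, -0.1900)

τ = (0.1900, 0.1900, -0.1900)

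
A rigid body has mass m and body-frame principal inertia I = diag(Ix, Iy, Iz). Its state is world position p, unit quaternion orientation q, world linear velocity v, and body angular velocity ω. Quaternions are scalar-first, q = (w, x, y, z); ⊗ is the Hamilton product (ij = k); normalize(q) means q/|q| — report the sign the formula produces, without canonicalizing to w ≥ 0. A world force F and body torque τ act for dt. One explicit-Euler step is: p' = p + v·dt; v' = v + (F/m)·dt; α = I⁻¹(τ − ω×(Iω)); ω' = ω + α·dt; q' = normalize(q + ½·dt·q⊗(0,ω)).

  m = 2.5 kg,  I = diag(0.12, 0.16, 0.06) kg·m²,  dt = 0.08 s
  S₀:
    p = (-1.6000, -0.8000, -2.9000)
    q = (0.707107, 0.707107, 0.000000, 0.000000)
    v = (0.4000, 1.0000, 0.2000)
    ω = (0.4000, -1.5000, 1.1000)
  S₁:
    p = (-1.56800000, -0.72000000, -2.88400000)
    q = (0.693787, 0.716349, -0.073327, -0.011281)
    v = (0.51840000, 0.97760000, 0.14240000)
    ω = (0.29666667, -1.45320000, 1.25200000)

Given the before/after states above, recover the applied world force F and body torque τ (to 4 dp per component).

velocity change Δv = (0.11840000, -0.02240000, -0.05760000)
applied force F = (3.7000, -0.7000, -1.8000)
ω₁ − ω₀ = (-0.10333333, 0.04680000, 0.15200000)
τ = I·(Δω/dt) + ω₀×(Iω₀) = (0.0100, 0.1200, 0.0900)

F = (3.7000, -0.7000, -1.8000)
τ = (0.0100, 0.1200, 0.0900)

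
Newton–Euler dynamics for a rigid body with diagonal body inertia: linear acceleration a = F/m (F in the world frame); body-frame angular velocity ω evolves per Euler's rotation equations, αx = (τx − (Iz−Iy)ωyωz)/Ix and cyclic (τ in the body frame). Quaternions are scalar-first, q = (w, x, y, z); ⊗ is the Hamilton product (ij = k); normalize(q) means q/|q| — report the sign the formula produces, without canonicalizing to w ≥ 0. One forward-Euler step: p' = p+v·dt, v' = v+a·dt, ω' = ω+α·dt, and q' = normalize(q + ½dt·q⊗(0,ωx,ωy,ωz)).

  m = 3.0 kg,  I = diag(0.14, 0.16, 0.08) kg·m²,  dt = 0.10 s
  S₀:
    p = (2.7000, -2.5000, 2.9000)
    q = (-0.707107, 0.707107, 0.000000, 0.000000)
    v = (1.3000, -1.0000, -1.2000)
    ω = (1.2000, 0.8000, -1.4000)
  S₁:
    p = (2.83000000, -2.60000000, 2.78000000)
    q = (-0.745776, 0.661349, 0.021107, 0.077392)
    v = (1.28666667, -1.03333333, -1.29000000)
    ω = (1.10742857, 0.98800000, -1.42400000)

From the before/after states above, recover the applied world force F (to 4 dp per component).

velocity change Δv = (-0.01333333, -0.03333333, -0.09000000)
m·(v₁−v₀)/dt = (-0.4000, -1.0000, -2.7000)

F = (-0.4000, -1.0000, -2.7000)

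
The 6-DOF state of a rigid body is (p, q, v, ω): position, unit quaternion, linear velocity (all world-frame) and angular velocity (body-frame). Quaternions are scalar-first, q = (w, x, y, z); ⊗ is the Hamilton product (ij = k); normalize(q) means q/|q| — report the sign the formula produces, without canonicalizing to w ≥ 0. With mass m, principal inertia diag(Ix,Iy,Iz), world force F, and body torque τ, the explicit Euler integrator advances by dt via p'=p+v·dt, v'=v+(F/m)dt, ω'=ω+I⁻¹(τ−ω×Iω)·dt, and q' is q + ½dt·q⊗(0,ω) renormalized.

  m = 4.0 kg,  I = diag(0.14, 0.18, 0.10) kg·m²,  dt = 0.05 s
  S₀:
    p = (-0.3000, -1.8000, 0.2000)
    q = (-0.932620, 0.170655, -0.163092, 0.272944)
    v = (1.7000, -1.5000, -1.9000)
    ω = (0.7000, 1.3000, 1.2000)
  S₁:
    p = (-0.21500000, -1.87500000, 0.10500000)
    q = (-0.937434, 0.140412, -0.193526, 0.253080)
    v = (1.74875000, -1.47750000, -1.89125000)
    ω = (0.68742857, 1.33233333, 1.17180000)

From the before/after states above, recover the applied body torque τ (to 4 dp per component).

τ = (-0.1600, 0.1500, -0.0200)

Δω = ω₁−ω₀ = (-0.01257143, 0.03233333, -0.02820000)
precession coupling = (-0.1248, 0.0336, 0.0364)
applied torque τ = (-0.1600, 0.1500, -0.0200)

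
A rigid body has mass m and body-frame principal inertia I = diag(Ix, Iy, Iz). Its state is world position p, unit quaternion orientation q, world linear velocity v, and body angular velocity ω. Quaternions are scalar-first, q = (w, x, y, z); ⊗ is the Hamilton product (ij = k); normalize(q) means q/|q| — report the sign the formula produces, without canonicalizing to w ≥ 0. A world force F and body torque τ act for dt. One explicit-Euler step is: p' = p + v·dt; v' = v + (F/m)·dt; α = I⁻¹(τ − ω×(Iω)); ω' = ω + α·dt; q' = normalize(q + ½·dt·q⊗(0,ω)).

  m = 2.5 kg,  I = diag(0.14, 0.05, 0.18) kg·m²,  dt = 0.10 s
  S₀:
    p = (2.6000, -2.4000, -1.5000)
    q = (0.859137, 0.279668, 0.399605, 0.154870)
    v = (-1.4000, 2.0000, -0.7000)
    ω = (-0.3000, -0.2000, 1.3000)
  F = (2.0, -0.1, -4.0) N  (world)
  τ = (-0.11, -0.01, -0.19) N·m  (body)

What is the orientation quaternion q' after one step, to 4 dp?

q' = (0.8553, 0.2936, 0.3697, 0.2134)

2q̇ = q⊗(0,ω) = (-0.0375096, 0.2927194, -0.5818568, 1.1808260)
q + ½dt·q⊗(0,ω), renormalized = (0.8553, 0.2936, 0.3697, 0.2134)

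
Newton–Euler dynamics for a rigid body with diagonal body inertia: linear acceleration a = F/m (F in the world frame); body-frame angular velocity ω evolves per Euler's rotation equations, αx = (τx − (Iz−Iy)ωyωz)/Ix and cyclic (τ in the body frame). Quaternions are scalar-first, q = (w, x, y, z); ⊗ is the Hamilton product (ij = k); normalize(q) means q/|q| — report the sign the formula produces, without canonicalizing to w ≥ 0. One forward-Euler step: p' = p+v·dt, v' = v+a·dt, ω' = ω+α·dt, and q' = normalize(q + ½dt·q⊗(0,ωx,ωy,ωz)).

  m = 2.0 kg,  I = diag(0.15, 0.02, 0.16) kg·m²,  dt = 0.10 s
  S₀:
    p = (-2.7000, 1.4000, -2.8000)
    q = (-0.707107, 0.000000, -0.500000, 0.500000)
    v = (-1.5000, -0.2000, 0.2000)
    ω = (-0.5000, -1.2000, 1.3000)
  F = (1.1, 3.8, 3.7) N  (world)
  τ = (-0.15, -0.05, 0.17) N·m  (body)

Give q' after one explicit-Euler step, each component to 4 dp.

q' = (-0.7664, 0.0151, -0.4681, 0.4397)

q⊗(0,ω) = (-1.2500000, 0.3035535, 0.5985284, -1.1692391)
updated quaternion q' = (-0.7664, 0.0151, -0.4681, 0.4397)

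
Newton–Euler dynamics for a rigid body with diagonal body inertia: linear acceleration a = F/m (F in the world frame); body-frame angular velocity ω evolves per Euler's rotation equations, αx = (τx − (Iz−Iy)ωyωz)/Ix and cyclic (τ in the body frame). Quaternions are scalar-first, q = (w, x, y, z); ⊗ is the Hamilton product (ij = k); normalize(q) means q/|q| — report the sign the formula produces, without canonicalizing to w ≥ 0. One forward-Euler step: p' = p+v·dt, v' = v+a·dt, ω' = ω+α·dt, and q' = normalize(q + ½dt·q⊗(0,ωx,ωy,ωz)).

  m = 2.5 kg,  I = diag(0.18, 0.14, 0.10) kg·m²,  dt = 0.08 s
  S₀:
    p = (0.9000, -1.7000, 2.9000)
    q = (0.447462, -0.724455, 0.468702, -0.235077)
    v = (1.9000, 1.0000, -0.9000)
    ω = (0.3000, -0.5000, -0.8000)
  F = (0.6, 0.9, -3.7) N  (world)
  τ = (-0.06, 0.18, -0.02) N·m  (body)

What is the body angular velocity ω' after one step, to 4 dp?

angular accel α = (-0.2444, 1.4229, -0.2600)
new body rate ω' = (0.2804, -0.3862, -0.8208)

ω' = (0.2804, -0.3862, -0.8208)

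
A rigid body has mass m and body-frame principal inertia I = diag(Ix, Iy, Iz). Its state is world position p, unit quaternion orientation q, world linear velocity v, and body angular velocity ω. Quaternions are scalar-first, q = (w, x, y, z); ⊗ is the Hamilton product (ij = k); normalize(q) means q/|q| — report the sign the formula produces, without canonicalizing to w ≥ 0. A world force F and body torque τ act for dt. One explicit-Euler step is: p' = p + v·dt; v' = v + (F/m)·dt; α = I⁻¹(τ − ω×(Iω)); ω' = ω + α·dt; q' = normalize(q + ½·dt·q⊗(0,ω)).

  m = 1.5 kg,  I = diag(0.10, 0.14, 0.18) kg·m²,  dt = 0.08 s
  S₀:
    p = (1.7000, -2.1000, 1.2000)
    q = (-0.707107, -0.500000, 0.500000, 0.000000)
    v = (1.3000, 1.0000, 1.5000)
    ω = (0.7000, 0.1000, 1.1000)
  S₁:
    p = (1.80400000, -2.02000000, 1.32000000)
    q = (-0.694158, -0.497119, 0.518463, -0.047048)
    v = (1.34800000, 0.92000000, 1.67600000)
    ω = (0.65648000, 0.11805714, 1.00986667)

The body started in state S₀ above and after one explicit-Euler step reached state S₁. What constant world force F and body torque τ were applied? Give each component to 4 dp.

F = (0.9000, -1.5000, 3.3000)
τ = (-0.0500, -0.0300, -0.2000)

v₁ − v₀ = (0.04800000, -0.08000000, 0.17600000)
F = m·Δv/dt = (0.9000, -1.5000, 3.3000)
ω₁ − ω₀ = (-0.04352000, 0.01805714, -0.09013333)
applied torque τ = (-0.0500, -0.0300, -0.2000)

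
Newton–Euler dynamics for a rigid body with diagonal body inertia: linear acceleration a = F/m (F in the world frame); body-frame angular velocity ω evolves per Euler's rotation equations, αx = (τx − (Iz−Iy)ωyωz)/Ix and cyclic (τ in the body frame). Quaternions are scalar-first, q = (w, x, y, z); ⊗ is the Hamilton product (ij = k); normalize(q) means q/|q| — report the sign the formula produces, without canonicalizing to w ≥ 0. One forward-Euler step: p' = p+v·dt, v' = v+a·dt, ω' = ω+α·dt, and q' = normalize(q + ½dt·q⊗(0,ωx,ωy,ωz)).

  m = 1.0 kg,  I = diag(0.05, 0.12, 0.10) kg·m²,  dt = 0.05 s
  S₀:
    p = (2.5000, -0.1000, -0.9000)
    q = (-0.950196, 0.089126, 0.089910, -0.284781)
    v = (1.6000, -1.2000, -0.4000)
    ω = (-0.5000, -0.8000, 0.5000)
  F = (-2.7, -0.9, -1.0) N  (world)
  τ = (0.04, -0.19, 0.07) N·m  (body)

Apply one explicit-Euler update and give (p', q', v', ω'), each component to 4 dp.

p' = (2.5800, -0.1600, -0.9200)
q' = (-0.9434, 0.0964, 0.1113, -0.2972)
v' = (1.4650, -1.2450, -0.4500)
ω' = (-0.4680, -0.8844, 0.5210)

angular accel α = (0.6400, -1.6875, 0.4200)
new body rate ω' = (-0.4680, -0.8844, 0.5210)
Hamilton product q⊗(0,ω) = (0.2588815, 0.2922282, 0.8579843, -0.5014438)
q' = normalize(q + ½dt·q⊗(0,ω)) = (-0.9434, 0.0964, 0.1113, -0.2972)
p + v·dt = (2.5800, -0.1600, -0.9200)
new velocity v' = (1.4650, -1.2450, -0.4500)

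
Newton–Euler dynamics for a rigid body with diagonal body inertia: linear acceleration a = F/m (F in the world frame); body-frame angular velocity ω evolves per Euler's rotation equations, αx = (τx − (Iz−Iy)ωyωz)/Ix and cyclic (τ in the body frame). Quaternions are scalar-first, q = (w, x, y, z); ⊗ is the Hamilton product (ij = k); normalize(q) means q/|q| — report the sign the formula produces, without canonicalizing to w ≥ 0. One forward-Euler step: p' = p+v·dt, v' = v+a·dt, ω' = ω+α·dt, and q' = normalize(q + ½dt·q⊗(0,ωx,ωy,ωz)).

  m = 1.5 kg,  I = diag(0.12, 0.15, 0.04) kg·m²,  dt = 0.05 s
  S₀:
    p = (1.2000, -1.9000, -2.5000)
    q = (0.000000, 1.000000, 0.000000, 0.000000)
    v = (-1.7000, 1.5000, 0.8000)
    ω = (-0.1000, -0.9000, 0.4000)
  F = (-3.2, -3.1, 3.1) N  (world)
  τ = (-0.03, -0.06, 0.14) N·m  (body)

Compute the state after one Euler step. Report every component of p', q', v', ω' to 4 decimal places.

new position p' = (1.1150, -1.8250, -2.4600)
new velocity v' = (-1.8067, 1.3967, 0.9033)
angular accel α = (-0.5800, -0.3787, 3.4325)
ω' = ω + α·dt = (-0.1290, -0.9189, 0.5716)
2q̇ = q⊗(0,ω) = (0.1000000, 0.0000000, -0.4000000, -0.9000000)
q' = normalize(q + ½dt·q⊗(0,ω)) = (0.0025, 0.9997, -0.0100, -0.0225)

p' = (1.1150, -1.8250, -2.4600)
q' = (0.0025, 0.9997, -0.0100, -0.0225)
v' = (-1.8067, 1.3967, 0.9033)
ω' = (-0.1290, -0.9189, 0.5716)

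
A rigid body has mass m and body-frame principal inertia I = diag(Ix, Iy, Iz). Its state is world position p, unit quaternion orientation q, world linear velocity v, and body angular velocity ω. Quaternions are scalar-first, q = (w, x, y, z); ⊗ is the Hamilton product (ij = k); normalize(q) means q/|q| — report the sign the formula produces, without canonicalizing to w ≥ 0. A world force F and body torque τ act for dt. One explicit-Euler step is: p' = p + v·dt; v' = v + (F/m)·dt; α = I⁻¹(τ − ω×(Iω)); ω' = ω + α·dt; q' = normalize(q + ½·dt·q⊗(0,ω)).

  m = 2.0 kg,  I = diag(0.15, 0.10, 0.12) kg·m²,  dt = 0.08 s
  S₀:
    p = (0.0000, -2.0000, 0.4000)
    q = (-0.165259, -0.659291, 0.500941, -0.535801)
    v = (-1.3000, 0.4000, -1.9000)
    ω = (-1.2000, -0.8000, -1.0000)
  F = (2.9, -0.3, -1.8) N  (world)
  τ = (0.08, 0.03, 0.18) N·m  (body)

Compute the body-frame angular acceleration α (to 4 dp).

ω×(Iω) gyroscopic = (0.0160, 0.0360, -0.0480)
α = I⁻¹(τ − ω×Iω) = (0.4267, -0.0600, 1.9000)

α = (0.4267, -0.0600, 1.9000)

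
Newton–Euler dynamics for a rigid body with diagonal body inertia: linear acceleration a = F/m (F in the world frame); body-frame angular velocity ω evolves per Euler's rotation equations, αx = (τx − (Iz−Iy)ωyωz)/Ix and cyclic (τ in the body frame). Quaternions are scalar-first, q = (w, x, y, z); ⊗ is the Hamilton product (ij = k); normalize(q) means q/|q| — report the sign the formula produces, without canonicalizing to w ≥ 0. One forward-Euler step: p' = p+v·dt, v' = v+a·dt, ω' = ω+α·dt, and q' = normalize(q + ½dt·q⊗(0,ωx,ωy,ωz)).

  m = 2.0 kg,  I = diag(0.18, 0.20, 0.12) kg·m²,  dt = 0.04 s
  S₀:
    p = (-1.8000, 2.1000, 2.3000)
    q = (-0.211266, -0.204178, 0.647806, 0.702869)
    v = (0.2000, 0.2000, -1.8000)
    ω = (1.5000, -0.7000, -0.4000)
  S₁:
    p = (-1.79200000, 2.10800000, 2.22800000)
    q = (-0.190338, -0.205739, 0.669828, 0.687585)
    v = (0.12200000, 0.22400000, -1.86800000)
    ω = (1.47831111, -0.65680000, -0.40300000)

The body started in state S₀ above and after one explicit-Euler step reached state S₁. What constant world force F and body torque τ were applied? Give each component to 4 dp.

F = (-3.9000, 1.2000, -3.4000)
τ = (-0.1200, 0.1800, -0.0300)

velocity change Δv = (-0.07800000, 0.02400000, -0.06800000)
applied force F = (-3.9000, 1.2000, -3.4000)
ω₁ − ω₀ = (-0.02168889, 0.04320000, -0.00300000)
ω₀×(Iω₀) = (-0.0224, -0.0360, -0.0210)
applied torque τ = (-0.1200, 0.1800, -0.0300)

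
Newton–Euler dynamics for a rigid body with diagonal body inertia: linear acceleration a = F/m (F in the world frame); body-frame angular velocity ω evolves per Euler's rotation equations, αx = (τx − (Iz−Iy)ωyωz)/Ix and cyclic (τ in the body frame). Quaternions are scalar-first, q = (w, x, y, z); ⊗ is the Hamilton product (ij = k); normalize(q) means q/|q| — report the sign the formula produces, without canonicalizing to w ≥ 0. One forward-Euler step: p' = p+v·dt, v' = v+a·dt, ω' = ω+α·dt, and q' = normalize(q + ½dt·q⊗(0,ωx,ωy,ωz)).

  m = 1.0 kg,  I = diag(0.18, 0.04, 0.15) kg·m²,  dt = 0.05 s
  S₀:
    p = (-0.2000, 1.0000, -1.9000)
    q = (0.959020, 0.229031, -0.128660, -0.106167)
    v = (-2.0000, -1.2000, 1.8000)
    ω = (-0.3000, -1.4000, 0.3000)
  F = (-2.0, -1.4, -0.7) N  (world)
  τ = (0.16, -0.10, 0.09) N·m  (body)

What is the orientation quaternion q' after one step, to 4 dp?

q' = (0.9564, 0.2170, -0.1630, -0.1079)

2q̇ = q⊗(0,ω) = (-0.0795646, -0.4749378, -1.3794872, -0.0715354)
q' = normalize(q + ½dt·q⊗(0,ω)) = (0.9564, 0.2170, -0.1630, -0.1079)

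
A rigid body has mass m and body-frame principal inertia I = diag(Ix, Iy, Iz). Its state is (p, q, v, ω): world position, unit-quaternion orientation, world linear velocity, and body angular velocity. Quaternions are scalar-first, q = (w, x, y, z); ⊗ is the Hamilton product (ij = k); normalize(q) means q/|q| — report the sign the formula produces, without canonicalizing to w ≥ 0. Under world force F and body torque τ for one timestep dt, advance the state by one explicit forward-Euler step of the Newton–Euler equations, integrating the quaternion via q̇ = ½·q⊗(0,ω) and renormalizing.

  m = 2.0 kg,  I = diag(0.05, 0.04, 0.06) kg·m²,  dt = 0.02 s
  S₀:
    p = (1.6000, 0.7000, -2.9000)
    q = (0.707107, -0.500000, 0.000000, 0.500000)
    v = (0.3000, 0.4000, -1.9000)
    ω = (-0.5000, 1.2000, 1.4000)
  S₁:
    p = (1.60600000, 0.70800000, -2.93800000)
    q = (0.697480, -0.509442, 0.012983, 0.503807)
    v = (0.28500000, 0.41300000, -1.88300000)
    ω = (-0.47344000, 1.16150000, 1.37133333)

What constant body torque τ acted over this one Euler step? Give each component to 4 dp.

Δω = ω₁−ω₀ = (0.02656000, -0.03850000, -0.02866667)
precession coupling = (0.0336, 0.0070, 0.0060)
τ = I·(Δω/dt) + ω₀×(Iω₀) = (0.1000, -0.0700, -0.0800)

τ = (0.1000, -0.0700, -0.0800)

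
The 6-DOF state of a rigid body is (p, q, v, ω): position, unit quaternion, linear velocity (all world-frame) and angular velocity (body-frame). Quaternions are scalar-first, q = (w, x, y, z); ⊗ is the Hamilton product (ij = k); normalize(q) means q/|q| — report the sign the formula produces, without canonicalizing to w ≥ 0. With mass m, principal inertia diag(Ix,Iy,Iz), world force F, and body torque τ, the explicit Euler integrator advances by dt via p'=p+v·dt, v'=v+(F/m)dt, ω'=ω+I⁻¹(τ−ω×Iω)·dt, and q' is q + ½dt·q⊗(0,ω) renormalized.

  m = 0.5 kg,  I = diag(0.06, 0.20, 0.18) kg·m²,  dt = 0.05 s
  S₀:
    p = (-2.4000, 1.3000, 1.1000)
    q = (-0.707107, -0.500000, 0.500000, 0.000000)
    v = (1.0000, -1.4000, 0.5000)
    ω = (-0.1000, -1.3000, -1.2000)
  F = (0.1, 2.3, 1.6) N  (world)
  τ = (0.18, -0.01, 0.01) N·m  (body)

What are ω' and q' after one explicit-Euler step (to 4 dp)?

ω×(Iω) gyroscopic = (-0.0312, -0.0144, 0.0182)
α = I⁻¹(τ − ω×Iω) = (3.5200, 0.0220, -0.0456)
ω' = ω + α·dt = (0.0760, -1.2989, -1.2023)
Hamilton product q⊗(0,ω) = (0.6000000, -0.5292893, 0.3192391, 1.5485284)
updated quaternion q' = (-0.6914, -0.5127, 0.5075, 0.0387)

ω' = (0.0760, -1.2989, -1.2023)
q' = (-0.6914, -0.5127, 0.5075, 0.0387)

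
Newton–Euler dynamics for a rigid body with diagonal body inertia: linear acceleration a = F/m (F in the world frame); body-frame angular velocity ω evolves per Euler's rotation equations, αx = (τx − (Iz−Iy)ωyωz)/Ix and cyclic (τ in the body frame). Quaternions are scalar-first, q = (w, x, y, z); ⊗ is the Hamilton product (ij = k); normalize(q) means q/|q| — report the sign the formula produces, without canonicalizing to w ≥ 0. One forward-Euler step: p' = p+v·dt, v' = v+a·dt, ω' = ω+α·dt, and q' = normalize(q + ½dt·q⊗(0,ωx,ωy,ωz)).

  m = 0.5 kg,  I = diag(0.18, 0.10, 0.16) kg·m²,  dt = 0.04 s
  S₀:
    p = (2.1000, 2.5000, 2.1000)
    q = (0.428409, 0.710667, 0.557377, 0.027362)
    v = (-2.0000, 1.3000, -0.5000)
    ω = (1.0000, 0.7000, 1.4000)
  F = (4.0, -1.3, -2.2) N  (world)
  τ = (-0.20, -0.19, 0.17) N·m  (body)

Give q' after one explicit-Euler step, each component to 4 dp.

q' = (0.4053, 0.7340, 0.5436, 0.0381)

q⊗(0,ω) = (-1.1391377, 1.1895834, -0.6676855, 0.5398625)
q' = normalize(q + ½dt·q⊗(0,ω)) = (0.4053, 0.7340, 0.5436, 0.0381)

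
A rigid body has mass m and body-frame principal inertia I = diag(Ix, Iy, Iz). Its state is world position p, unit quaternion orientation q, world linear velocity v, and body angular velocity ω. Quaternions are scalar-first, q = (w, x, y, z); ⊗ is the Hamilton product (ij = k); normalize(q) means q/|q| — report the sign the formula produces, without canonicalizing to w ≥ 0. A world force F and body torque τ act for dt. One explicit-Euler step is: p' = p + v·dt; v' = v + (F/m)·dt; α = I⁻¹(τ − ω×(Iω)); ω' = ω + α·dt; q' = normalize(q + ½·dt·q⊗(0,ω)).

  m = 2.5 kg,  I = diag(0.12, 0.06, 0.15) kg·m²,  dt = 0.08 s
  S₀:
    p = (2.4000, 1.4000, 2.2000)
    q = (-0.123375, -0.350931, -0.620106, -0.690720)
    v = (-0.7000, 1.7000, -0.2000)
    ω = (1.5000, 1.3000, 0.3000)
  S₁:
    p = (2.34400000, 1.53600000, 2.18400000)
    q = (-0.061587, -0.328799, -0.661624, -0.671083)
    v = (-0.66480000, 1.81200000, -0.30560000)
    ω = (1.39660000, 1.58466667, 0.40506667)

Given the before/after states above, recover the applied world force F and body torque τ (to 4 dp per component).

v₁ − v₀ = (0.03520000, 0.11200000, -0.10560000)
applied force F = (1.1000, 3.5000, -3.3000)
rate change Δω = (-0.10340000, 0.28466667, 0.10506667)
gyro term ω₀×Iω₀ = (0.0351, -0.0135, -0.1170)
applied torque τ = (-0.1200, 0.2000, 0.0800)

F = (1.1000, 3.5000, -3.3000)
τ = (-0.1200, 0.2000, 0.0800)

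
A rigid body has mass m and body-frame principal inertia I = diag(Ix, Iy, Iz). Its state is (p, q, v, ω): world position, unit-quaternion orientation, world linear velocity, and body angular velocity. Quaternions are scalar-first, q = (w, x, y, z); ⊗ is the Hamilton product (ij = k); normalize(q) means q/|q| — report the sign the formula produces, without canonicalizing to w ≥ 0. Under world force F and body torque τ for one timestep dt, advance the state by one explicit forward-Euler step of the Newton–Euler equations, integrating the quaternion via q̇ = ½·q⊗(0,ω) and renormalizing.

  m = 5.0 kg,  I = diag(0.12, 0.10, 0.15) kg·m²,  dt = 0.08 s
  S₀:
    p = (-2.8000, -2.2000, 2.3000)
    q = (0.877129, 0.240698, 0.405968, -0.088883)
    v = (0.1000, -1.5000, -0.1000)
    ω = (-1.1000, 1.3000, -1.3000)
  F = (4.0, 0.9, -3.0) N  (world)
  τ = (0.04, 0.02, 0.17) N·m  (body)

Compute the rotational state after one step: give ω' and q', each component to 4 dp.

gyro term ω×Iω = (-0.0845, -0.0429, 0.0286)
(τ − ω×Iω)/I = (1.0375, 0.6290, 0.9427)
ω' = ω + α·dt = (-1.0170, 1.3503, -1.2246)
Hamilton product q⊗(0,ω) = (-0.3785385, -1.3770524, 1.5509464, -0.3807955)
q' = normalize(q + ½dt·q⊗(0,ω)) = (0.8588, 0.1849, 0.4663, -0.1037)

ω' = (-1.0170, 1.3503, -1.2246)
q' = (0.8588, 0.1849, 0.4663, -0.1037)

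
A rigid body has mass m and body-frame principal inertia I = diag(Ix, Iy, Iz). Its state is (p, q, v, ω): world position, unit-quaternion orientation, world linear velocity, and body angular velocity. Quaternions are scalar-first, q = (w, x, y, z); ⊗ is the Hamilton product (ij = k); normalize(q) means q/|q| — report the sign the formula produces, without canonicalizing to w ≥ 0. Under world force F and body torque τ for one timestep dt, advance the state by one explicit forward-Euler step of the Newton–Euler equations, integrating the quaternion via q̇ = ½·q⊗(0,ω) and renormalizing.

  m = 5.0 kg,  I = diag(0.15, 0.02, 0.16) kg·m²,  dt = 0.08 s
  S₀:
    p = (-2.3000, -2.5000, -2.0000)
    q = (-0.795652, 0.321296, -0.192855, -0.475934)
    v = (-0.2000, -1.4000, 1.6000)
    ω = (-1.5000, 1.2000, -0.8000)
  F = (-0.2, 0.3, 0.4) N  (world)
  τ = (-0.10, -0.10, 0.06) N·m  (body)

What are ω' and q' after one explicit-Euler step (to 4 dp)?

ω' = (-1.4817, 0.8480, -0.8870)
q' = (-0.7797, 0.3967, -0.1915, -0.4451)

angular accel α = (0.2293, -4.4000, -1.0875)
new body rate ω' = (-1.4817, 0.8480, -0.8870)
q⊗(0,ω) = (0.3326228, 1.9188828, 0.0161554, 0.7327943)
q' = normalize(q + ½dt·q⊗(0,ω)) = (-0.7797, 0.3967, -0.1915, -0.4451)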